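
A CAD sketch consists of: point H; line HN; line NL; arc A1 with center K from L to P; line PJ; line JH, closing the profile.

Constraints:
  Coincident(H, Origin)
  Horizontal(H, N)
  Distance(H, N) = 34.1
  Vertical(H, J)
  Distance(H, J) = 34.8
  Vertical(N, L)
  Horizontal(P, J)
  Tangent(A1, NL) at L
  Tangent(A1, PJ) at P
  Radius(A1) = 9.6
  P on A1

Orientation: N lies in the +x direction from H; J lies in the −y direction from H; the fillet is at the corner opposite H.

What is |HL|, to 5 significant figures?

42.401

H is at the origin; H and N share the same y with |HN| = 34.1 and N on the +x side, so N = (34.100, 0.0000). HJ is vertical with |HJ| = 34.8 and J on the −y side, so J = (0.0000, -34.800). The virtual corner opposite H is at (34.100, -34.800). The tangent condition forces KL to be normal to NL and tangency of A1 to PJ means the radius KP is perpendicular to PJ, with radius 9.6, so the center K sits 9.6 in from both sides at K = (24.500, -25.200). That places the tangent points at L = (34.100, -25.200) on NL and P = (24.500, -34.800) on PJ. Then |HL| = |L − H| = 42.401.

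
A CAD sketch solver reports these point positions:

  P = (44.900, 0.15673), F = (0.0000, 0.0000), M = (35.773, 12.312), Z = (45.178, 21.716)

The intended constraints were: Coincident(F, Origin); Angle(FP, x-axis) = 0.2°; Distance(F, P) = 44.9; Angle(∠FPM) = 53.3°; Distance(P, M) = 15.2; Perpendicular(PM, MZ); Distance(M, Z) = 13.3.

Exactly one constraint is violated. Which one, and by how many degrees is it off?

Perpendicular(PM, MZ) — off by 8.10°.

F = (0.00, 0.00) ✓; FP at 0.2000° ✓; |FP| = 44.90 ✓; ∠FPM = 53.30° ✓; |PM| = 15.20 ✓; ∠(PM, MZ) = 81.90° ✗; |MZ| = 13.30 ✓.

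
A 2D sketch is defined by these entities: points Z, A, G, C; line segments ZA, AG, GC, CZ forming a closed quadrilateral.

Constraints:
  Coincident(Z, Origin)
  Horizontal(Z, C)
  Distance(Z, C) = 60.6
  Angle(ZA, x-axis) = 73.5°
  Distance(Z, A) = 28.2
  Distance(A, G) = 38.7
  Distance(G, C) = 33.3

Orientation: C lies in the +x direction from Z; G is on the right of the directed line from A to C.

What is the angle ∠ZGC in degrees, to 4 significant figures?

156.8°

Z is at the origin; ZC is horizontal with |ZC| = 60.6 and C in +x, so C = (60.6, 0). ZA runs at 73.5° with |ZA| = 28.2, so A = (8.009, 27.04). G is determined by |AG| = 38.7 and |GC| = 33.3 together: it lies at the intersection of circle(A, 38.7) and circle(C, 33.3). With |AC| = 59.13, the foot of the radical line on AC is 32.85 from A and the perpendicular offset is √(38.7² − 32.85²) = 20.45. Taking the right-of-AC solution: G = (27.88, -6.172).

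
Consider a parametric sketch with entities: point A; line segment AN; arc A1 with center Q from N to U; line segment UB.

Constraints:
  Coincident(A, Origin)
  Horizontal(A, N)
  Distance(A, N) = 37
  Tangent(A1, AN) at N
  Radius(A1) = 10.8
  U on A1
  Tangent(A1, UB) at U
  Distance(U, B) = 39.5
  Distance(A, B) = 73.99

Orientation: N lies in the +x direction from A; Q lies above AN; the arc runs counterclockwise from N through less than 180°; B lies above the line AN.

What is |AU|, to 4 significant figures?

48.06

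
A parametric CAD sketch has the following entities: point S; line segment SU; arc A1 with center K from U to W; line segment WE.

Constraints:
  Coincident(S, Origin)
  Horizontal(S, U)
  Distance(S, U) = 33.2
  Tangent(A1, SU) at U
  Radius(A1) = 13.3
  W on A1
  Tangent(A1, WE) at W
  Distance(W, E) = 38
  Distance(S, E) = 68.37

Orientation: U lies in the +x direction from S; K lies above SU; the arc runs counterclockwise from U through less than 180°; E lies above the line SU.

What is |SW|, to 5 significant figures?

48.548

Checks: |KW| = 13.30 ✓; ∠(KW, WE) = 90.00° ✓; |WE| = 38.00 ✓; |SE| = 68.37 ✓.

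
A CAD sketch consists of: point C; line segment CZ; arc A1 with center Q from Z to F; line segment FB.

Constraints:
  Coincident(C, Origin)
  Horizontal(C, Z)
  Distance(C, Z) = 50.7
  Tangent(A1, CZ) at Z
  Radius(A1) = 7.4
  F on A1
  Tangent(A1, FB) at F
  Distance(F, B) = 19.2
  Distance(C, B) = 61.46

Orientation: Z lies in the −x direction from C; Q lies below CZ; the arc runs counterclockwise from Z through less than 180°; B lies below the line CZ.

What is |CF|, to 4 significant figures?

58.64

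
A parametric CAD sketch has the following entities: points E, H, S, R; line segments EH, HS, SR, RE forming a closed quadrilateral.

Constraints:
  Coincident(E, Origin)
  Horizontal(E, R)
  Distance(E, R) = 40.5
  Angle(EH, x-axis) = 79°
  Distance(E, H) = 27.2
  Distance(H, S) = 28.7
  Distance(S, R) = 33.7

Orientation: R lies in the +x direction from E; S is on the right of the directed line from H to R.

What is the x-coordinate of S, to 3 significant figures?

6.86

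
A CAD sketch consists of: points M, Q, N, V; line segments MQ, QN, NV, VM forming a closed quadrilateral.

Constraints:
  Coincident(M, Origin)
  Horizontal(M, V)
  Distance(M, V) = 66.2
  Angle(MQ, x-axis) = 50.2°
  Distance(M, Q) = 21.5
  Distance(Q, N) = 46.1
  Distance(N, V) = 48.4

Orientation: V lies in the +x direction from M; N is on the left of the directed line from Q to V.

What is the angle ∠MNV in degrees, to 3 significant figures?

67.5°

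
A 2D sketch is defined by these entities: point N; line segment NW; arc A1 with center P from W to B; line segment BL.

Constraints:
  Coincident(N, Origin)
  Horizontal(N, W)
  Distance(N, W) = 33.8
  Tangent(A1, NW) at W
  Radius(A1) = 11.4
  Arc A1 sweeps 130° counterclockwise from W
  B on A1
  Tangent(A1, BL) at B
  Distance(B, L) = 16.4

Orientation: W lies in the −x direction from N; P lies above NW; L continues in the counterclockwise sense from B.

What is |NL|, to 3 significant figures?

47.4

N is at the origin; N and W share the same y with |NW| = 33.8 and W on the −x side, so W = (-33.8, 0.00). Since A1 is tangent to NW there, PW ⟂ NW, so P = W + (0, 11.4) = (-33.8, 11.4). On A1, W sits at bearing -90° from P; a 130° counterclockwise sweep puts B at bearing 40°, so B = P + 11.4·(cos 40°, sin 40°) = (-25.1, 18.7). Since A1 is tangent to BL there, PB ⟂ BL, so BL runs along (−sin 40°, cos 40°); with |BL| = 16.4, L = (-35.6, 31.3). Then |NL| = |L − N| = 47.4.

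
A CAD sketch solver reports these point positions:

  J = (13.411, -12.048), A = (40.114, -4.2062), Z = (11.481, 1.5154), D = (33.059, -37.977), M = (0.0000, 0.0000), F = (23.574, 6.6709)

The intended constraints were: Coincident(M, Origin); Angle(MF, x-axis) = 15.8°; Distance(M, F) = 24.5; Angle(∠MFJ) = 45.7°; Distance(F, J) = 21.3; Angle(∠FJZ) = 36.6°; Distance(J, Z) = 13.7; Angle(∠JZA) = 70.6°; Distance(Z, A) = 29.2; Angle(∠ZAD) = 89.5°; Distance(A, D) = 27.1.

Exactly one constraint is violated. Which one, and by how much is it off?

Distance(A, D) = 27.1 — off by 7.40.

M = (0.00, 0.00) ✓; MF at 15.80° ✓; |MF| = 24.50 ✓; ∠MFJ = 45.70° ✓; |FJ| = 21.30 ✓; ∠FJZ = 36.60° ✓; |JZ| = 13.70 ✓; ∠JZA = 70.60° ✓; |ZA| = 29.20 ✓; ∠ZAD = 89.50° ✓; |AD| = 34.50 ✗.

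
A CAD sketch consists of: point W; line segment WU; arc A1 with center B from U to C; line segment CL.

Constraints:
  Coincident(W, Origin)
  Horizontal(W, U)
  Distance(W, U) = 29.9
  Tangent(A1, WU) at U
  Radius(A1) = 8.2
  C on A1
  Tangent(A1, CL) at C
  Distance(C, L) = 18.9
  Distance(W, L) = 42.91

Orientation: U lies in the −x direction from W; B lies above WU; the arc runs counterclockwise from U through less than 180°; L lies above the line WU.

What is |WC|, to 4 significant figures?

25.79

Checks: W = (0.00, 0.00) ✓; |BC| = 8.200 ✓; ∠(BC, CL) = 90.00° ✓; |CL| = 18.90 ✓; |WL| = 42.91 ✓.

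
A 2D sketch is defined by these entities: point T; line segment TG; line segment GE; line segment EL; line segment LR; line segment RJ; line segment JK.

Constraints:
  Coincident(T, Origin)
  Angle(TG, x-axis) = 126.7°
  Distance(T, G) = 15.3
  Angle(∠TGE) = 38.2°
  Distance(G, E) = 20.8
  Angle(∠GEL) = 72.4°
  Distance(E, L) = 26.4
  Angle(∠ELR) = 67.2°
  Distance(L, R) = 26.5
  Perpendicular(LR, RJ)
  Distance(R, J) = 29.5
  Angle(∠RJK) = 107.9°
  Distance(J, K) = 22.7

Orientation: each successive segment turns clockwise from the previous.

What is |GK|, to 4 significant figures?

33.24

T is at the origin; TG runs at 126.7° with length 15.3, so G = (-9.144, 12.27). ∠TGE = 38.2° gives GE at -15.10° from the x-axis; with |GE| = 20.8, E = (10.94, 6.849). ∠GEL = 72.4° gives EL at -122.7° from the x-axis; with |EL| = 26.4, L = (-3.324, -15.37). ∠ELR = 67.2° gives LR at 124.5° from the x-axis; with |LR| = 26.5, R = (-18.33, 6.472). The perpendicularity gives RJ at right angles to LR, so RJ runs at 34.50°; with |RJ| = 29.5, J = (5.978, 23.18). ∠RJK = 107.9° gives JK at -37.60° from the x-axis; with |JK| = 22.7, K = (23.96, 9.331). Then |GK| = |K − G| = 33.24.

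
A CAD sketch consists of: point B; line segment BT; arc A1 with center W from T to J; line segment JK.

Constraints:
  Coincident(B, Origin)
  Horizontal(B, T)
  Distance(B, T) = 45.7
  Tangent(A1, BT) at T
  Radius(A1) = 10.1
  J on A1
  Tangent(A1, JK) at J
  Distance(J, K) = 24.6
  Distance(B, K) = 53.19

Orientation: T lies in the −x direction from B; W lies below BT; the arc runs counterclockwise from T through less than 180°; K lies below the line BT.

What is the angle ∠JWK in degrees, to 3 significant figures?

67.7°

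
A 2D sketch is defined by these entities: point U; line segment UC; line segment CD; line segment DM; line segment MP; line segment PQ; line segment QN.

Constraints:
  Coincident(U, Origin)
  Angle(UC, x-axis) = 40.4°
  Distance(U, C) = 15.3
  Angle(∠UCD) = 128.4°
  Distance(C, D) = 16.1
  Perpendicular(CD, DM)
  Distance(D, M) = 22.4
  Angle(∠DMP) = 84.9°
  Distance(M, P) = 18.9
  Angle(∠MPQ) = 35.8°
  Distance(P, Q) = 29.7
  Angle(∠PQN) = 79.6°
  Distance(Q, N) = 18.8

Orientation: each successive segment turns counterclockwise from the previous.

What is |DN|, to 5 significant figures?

26.700

∠MPQ = 35.8° gives PQ at 61.300° from the x-axis; with |PQ| = 29.7, Q = (5.3020, 32.521). ∠PQN = 79.6° gives QN at 161.70° from the x-axis; with |QN| = 18.8, N = (-12.547, 38.424). Then |DN| = |N − D| = 26.700.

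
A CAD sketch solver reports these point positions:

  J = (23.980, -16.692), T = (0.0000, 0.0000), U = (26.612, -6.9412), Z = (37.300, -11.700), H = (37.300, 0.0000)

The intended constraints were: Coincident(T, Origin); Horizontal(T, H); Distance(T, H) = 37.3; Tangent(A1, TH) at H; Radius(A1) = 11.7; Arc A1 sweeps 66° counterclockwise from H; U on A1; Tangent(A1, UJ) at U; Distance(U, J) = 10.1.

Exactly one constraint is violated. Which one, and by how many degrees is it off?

Tangent(A1, UJ) at U — off by 8.90°.

T = (0.00, 0.00) ✓; T.y = 0.00, H.y = 0.00 ✓; |TH| = 37.30 ✓; ∠(ZH, HT) = 90.00° ✓; |ZH| = 11.70 ✓; bearing(Z→U) − bearing(Z→H) = 66.00° ✓; |ZU| = 11.70 ✓; ∠(ZU, UJ) = 81.10° ✗; |UJ| = 10.10 ✓.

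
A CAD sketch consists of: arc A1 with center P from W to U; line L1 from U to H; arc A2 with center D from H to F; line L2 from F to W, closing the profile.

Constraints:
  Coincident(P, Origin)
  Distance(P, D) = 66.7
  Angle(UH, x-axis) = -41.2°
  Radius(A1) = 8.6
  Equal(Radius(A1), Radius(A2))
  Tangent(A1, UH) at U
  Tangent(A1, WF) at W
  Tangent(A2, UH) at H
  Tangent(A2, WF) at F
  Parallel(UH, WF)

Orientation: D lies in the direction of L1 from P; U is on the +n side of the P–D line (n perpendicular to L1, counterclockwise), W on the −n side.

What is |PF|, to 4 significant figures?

67.25

The slot axis is L1's direction at -41.2°, so u = (cos -41.2°, sin -41.2°) = (0.7524, -0.6587) and n = (−sin -41.2°, cos -41.2°) = (0.6587, 0.7524). P is at the origin and D lies 66.7 along u from P, so D = 66.7·u = (50.19, -43.93). Tangency of A1 to both parallel lines with radius 8.6 puts U and W at P ± 8.6·n: U = (5.665, 6.471), W = (-5.665, -6.471). Equal radii place H and F the same way about D: H = D + 8.6·n = (55.85, -37.46), F = D − 8.6·n = (44.52, -50.41). Then |PF| = |F − P| = 67.25.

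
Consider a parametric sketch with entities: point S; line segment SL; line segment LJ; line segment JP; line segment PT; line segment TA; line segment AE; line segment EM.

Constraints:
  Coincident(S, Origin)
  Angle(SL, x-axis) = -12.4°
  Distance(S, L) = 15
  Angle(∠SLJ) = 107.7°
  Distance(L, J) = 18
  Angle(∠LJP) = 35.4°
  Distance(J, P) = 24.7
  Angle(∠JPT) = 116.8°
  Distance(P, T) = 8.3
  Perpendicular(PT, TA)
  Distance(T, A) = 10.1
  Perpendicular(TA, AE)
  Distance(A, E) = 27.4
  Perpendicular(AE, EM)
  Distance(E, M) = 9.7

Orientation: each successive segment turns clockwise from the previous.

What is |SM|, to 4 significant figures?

21.31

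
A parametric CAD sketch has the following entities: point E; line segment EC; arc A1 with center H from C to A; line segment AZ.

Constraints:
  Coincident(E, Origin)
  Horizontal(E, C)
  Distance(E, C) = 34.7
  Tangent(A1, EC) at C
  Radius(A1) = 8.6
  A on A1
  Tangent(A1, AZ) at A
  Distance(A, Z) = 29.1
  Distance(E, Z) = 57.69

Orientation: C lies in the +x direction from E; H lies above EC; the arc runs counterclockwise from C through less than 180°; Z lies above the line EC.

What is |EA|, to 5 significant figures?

44.116

E is at the origin; E and C share the same y with |EC| = 34.7 and C on the +x side, so C = (34.700, 0.0000). The tangent condition forces HC to be normal to EC, so H = C + (0, 8.6) = (34.700, 8.6000). Since HA ⟂ AZ (tangency), |HZ| = √(8.6² + 29.1²) = 30.344 regardless of where A sits on A1. So Z lies on both circle(E, 57.69) and circle(H, 30.344); the above-EC intersection is Z = (43.798, 37.548). A is the foot of the tangent from Z: A = (43.299, 8.4524).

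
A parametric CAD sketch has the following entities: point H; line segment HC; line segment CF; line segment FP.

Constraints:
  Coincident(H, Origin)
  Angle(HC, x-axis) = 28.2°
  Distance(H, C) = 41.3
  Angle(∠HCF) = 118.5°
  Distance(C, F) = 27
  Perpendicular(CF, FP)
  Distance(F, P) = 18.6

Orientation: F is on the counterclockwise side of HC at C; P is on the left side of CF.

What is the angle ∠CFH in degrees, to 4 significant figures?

37.85°

H is at the origin; HC runs at 28.2° with length 41.3, so C = 41.3·(cos 28.2°, sin 28.2°) = (36.40, 19.52). ∠HCF = 118.5°, so CF runs at 28.2° + (180° − 118.5°) = 89.70° from the x-axis; with |CF| = 27.0, F = C + 27.0·(cos 89.70°, sin 89.70°) = (36.54, 46.52). Then cos ∠CFH = FC·FH / (|FC||FH|), giving 37.85°.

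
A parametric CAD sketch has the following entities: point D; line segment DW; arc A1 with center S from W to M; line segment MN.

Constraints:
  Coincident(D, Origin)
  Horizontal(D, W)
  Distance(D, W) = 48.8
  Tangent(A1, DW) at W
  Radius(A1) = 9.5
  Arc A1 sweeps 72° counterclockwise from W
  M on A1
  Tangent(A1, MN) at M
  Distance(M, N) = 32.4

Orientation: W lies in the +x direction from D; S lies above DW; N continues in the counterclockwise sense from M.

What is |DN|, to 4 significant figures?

77.46

D is at the origin; D and W share the same y with |DW| = 48.8 and W on the +x side, so W = (48.80, 0.000). A1 meets DW tangentially, so SW is at right angles to DW, so S = W + (0, 9.5) = (48.80, 9.500). On A1, W sits at bearing -90° from S; a 72° counterclockwise sweep puts M at bearing -18°, so M = S + 9.5·(cos -18°, sin -18°) = (57.84, 6.564). The tangent condition forces SM to be normal to MN, so MN runs along (−sin -18°, cos -18°); with |MN| = 32.4, N = (67.85, 37.38). Then |DN| = |N − D| = 77.46.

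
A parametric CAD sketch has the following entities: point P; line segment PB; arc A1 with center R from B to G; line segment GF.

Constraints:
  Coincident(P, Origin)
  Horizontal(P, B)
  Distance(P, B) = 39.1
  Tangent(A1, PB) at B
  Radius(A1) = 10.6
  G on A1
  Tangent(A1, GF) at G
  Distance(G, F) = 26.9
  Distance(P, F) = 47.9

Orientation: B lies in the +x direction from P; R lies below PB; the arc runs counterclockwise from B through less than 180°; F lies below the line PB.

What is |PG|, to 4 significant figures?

30.53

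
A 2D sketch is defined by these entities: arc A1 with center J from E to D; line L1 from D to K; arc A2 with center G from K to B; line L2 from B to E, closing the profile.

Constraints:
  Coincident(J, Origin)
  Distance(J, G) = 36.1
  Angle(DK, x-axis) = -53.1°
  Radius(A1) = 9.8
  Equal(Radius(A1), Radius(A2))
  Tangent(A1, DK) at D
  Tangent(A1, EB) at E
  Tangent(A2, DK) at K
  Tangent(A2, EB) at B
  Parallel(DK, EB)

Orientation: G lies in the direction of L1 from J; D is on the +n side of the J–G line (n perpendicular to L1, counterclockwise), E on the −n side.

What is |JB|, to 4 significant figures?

37.41

The slot axis is L1's direction at -53.1°, so u = (cos -53.1°, sin -53.1°) = (0.6004, -0.7997) and n = (−sin -53.1°, cos -53.1°) = (0.7997, 0.6004). J is at the origin and G lies 36.1 along u from J, so G = 36.1·u = (21.68, -28.87). Tangency of A1 to both parallel lines with radius 9.8 puts D and E at J ± 9.8·n: D = (7.837, 5.884), E = (-7.837, -5.884). Equal radii place K and B the same way about G: K = G + 9.8·n = (29.51, -22.98), B = G − 9.8·n = (13.84, -34.75). Then |JB| = |B − J| = 37.41.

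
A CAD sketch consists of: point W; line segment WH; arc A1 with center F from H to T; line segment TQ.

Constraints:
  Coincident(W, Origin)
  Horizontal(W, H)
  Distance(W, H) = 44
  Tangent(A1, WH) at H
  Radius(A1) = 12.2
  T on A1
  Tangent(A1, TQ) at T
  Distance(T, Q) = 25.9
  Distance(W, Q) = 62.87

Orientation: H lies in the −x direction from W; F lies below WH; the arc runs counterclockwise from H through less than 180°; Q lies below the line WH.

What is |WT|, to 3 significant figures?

57.9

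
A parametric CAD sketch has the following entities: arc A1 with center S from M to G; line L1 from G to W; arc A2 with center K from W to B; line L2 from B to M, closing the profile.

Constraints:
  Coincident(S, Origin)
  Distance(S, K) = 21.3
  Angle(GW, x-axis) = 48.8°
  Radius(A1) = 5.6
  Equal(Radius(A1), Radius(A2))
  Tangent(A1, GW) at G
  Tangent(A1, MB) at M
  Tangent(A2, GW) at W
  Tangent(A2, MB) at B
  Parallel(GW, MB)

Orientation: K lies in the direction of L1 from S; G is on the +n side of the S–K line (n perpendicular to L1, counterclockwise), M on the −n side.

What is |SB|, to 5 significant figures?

22.024

Tangency of A1 to both parallel lines with radius 5.6 puts G and M at S ± 5.6·n: G = (-4.2135, 3.6887), M = (4.2135, -3.6887). Equal radii place W and B the same way about K: W = K + 5.6·n = (9.8166, 19.715), B = K − 5.6·n = (18.244, 12.338). Then |SB| = |B − S| = 22.024.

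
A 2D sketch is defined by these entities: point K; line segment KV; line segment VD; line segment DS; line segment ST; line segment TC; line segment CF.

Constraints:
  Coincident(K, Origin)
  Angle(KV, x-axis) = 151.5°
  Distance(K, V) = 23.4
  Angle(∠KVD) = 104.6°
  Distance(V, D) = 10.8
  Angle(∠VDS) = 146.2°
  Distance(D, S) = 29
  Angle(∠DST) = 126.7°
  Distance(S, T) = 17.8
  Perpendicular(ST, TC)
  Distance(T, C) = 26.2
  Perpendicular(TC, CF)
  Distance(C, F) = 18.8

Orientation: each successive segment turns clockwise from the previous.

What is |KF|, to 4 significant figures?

15.84

K is at the origin; KV runs at 151.5° with length 23.4, so V = (-20.56, 11.17). ∠KVD = 104.6° gives VD at 76.10° from the x-axis; with |VD| = 10.8, D = (-17.97, 21.65). ∠VDS = 146.2° gives DS at 42.30° from the x-axis; with |DS| = 29.0, S = (3.479, 41.17). ∠DST = 126.7° gives ST at -11.00° from the x-axis; with |ST| = 17.8, T = (20.95, 37.77). ST ⟂ TC, so TC runs at -101.0°; with |TC| = 26.2, C = (15.95, 12.05). The perpendicularity gives CF at right angles to TC, so CF runs at 169.0°; with |CF| = 18.8, F = (-2.501, 15.64). Then |KF| = |F − K| = 15.84.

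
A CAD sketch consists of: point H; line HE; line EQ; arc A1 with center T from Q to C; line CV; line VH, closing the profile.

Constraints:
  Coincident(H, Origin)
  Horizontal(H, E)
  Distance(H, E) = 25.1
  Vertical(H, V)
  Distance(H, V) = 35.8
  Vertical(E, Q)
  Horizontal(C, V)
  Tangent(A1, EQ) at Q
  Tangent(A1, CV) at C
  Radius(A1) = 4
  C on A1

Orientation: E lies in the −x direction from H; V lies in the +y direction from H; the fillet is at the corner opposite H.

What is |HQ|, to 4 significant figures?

40.51

H is at the origin; HE is horizontal with |HE| = 25.1 and E on the −x side, so E = (-25.10, 0.000). HV is vertical with |HV| = 35.8 and V on the +y side, so V = (0.000, 35.80). The virtual corner opposite H is at (-25.10, 35.80). A1 meets EQ tangentially, so TQ is at right angles to EQ and A1 meets CV tangentially, so TC is at right angles to CV, with radius 4.0, so the center T sits 4.0 in from both sides at T = (-21.10, 31.80). That places the tangent points at Q = (-25.10, 31.80) on EQ and C = (-21.10, 35.80) on CV. Then |HQ| = |Q − H| = 40.51.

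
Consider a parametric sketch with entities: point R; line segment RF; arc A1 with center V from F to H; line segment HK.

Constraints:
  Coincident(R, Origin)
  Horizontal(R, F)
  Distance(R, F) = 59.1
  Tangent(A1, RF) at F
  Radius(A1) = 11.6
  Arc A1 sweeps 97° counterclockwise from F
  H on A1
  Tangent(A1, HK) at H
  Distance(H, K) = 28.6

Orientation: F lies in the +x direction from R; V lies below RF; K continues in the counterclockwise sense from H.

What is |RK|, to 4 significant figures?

65.74

On A1, F sits at bearing 90° from V; a 97° counterclockwise sweep puts H at bearing 187°, so H = V + 11.6·(cos 187°, sin 187°) = (47.59, -13.01). A1 meets HK tangentially, so VH is at right angles to HK, so HK runs along (−sin 187°, cos 187°); with |HK| = 28.6, K = (51.07, -41.40). Then |RK| = |K − R| = 65.74.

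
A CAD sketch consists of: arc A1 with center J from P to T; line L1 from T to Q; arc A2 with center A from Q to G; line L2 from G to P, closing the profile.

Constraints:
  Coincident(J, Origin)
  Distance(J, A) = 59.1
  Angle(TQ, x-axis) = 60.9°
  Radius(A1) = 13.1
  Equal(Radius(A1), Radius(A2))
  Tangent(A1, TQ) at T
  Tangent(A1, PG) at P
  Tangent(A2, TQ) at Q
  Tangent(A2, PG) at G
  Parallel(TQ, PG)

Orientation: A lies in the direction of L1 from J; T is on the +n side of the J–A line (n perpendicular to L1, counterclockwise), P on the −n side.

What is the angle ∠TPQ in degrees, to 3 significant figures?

66.1°

The slot axis is L1's direction at 60.9°, so u = (cos 60.9°, sin 60.9°) = (0.486, 0.874) and n = (−sin 60.9°, cos 60.9°) = (-0.874, 0.486). J is at the origin and A lies 59.1 along u from J, so A = 59.1·u = (28.7, 51.6). Tangency of A1 to both parallel lines with radius 13.1 puts T and P at J ± 13.1·n: T = (-11.4, 6.37), P = (11.4, -6.37). Equal radii place Q and G the same way about A: Q = A + 13.1·n = (17.3, 58.0), G = A − 13.1·n = (40.2, 45.3). Then cos ∠TPQ = PT·PQ / (|PT||PQ|), giving 66.1°.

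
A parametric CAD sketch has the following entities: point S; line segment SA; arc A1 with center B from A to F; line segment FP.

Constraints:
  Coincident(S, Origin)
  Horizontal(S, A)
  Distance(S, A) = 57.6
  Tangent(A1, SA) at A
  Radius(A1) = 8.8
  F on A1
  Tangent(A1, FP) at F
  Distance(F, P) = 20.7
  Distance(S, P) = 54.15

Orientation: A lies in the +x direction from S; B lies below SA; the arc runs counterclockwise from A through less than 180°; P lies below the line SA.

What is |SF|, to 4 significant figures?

49.47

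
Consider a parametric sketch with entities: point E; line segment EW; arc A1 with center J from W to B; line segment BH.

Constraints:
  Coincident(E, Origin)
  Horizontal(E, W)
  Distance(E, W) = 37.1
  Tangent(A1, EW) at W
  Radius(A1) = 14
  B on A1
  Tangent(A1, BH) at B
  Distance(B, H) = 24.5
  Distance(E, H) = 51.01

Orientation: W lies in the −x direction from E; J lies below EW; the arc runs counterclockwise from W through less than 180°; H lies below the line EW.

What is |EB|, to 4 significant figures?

52.77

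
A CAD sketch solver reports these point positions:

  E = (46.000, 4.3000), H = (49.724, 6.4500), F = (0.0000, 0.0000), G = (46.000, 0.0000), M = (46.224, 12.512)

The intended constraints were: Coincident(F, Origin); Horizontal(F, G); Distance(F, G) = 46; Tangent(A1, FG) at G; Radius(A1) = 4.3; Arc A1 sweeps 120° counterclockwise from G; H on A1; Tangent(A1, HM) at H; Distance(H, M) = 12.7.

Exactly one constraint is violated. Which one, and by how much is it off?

Distance(H, M) = 12.7 — off by 5.70.

F = (0.00, 0.00) ✓; F.y = 0.00, G.y = 0.00 ✓; |FG| = 46.00 ✓; ∠(EG, GF) = 90.00° ✓; |EG| = 4.300 ✓; bearing(E→H) − bearing(E→G) = 120.0° ✓; |EH| = 4.300 ✓; ∠(EH, HM) = 90.00° ✓; |HM| = 7.000 ✗.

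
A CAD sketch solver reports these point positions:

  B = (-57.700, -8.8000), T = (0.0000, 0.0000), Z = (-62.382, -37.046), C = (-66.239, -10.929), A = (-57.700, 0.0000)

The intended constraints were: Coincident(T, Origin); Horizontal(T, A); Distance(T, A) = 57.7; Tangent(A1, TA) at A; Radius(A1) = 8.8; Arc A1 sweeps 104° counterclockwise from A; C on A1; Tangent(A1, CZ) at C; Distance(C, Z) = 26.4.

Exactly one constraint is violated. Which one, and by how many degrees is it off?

Tangent(A1, CZ) at C — off by 5.60°.

T = (0.00, 0.00) ✓; T.y = 0.00, A.y = 0.00 ✓; |TA| = 57.70 ✓; ∠(BA, AT) = 90.00° ✓; |BA| = 8.800 ✓; bearing(B→C) − bearing(B→A) = 104.0° ✓; |BC| = 8.800 ✓; ∠(BC, CZ) = 95.60° ✗; |CZ| = 26.40 ✓.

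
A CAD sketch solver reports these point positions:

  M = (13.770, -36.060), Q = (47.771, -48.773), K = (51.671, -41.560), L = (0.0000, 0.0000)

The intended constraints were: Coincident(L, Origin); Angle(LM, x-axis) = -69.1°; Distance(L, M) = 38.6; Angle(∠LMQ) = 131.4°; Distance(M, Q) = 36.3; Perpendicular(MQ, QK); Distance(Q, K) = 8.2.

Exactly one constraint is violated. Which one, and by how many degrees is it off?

Perpendicular(MQ, QK) — off by 7.90°.

L = (0.00, 0.00) ✓; LM at -69.10° ✓; |LM| = 38.60 ✓; ∠LMQ = 131.4° ✓; |MQ| = 36.30 ✓; ∠(MQ, QK) = 82.10° ✗; |QK| = 8.200 ✓.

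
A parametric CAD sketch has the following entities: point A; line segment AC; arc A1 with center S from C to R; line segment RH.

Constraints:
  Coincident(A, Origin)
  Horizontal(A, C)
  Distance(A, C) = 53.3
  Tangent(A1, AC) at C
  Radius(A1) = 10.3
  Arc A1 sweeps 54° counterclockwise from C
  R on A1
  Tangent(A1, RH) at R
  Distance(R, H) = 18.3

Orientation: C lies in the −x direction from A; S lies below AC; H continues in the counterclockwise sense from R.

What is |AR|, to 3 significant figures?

61.8

A1 meets AC tangentially, so SC is at right angles to AC, so S = C + (0, -10.3) = (-53.3, -10.3). On A1, C sits at bearing 90° from S; a 54° counterclockwise sweep puts R at bearing 144°, so R = S + 10.3·(cos 144°, sin 144°) = (-61.6, -4.25). Then |AR| = |R − A| = 61.8.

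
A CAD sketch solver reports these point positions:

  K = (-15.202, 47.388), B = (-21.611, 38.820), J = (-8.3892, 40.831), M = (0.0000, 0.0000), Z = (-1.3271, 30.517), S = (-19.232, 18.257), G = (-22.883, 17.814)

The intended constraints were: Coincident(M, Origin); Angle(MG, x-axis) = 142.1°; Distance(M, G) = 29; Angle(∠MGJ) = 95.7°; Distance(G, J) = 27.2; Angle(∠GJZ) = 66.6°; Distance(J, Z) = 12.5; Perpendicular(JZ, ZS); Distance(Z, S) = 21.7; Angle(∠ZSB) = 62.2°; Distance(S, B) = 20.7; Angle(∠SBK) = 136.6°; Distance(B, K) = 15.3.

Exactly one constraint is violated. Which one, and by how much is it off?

Distance(B, K) = 15.3 — off by 4.60.

M = (0.00, 0.00) ✓; MG at 142.1° ✓; |MG| = 29.00 ✓; ∠MGJ = 95.70° ✓; |GJ| = 27.20 ✓; ∠GJZ = 66.60° ✓; |JZ| = 12.50 ✓; ∠(JZ, ZS) = 90.00° ✓; |ZS| = 21.70 ✓; ∠ZSB = 62.20° ✓; |SB| = 20.70 ✓; ∠SBK = 136.6° ✓; |BK| = 10.70 ✗.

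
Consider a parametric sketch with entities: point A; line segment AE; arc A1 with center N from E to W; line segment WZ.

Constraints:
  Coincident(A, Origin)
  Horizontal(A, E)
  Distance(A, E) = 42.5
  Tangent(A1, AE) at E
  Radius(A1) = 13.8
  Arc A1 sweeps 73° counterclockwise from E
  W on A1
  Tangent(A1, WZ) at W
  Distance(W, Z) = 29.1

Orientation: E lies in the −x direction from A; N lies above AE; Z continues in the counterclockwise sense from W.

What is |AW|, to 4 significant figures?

30.89

A is at the origin; A and E share the same y with |AE| = 42.5 and E on the −x side, so E = (-42.50, 0.000). The tangent condition forces NE to be normal to AE, so N = E + (0, 13.8) = (-42.50, 13.80). On A1, E sits at bearing -90° from N; a 73° counterclockwise sweep puts W at bearing -17°, so W = N + 13.8·(cos -17°, sin -17°) = (-29.30, 9.765). Then |AW| = |W − A| = 30.89.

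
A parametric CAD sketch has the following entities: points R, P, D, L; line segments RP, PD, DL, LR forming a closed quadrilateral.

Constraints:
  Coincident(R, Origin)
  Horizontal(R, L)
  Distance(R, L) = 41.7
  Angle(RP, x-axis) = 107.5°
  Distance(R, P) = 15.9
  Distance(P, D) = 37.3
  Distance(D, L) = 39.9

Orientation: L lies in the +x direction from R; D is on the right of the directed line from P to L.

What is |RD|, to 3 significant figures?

21.4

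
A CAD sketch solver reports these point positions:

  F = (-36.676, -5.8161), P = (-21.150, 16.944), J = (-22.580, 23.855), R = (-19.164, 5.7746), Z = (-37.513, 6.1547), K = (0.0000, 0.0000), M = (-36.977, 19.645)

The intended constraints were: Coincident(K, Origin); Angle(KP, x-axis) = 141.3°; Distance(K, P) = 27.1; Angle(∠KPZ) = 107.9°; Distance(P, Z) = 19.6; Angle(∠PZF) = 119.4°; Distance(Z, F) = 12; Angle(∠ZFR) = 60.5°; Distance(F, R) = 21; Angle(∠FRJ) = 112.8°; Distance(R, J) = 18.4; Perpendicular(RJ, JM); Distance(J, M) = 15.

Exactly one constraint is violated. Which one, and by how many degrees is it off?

Perpendicular(RJ, JM) — off by 5.60°.

K = (0.00, 0.00) ✓; KP at 141.3° ✓; |KP| = 27.10 ✓; ∠KPZ = 107.9° ✓; |PZ| = 19.60 ✓; ∠PZF = 119.4° ✓; |ZF| = 12.00 ✓; ∠ZFR = 60.50° ✓; |FR| = 21.00 ✓; ∠FRJ = 112.8° ✓; |RJ| = 18.40 ✓; ∠(RJ, JM) = 95.60° ✗; |JM| = 15.00 ✓.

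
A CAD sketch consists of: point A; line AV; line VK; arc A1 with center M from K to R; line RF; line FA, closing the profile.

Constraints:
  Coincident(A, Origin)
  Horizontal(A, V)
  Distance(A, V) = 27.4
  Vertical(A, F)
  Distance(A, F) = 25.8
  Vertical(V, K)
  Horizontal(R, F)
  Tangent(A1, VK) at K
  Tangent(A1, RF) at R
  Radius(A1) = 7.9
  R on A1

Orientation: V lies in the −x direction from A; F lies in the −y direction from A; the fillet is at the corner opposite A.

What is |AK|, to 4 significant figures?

32.73

A is at the origin; AV is horizontal with |AV| = 27.4 and V on the −x side, so V = (-27.40, 0.000). AF is vertical with |AF| = 25.8 and F on the −y side, so F = (0.000, -25.80). The virtual corner opposite A is at (-27.40, -25.80). Tangency of A1 to VK means the radius MK is perpendicular to VK and A1 meets RF tangentially, so MR is at right angles to RF, with radius 7.9, so the center M sits 7.9 in from both sides at M = (-19.50, -17.90). That places the tangent points at K = (-27.40, -17.90) on VK and R = (-19.50, -25.80) on RF. Then |AK| = |K − A| = 32.73.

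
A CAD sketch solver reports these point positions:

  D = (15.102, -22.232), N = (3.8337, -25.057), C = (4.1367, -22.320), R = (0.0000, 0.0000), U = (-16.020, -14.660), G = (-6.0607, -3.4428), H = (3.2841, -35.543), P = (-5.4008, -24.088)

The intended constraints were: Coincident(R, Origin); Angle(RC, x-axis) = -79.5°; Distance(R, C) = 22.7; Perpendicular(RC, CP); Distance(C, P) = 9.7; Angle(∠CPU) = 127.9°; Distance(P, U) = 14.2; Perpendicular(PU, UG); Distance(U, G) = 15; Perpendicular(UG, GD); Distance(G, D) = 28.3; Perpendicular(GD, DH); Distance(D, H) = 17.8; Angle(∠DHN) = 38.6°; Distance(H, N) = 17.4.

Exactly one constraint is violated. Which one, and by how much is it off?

Distance(H, N) = 17.4 — off by 6.90.

R = (0.00, 0.00) ✓; RC at -79.50° ✓; |RC| = 22.70 ✓; ∠(RC, CP) = 90.00° ✓; |CP| = 9.700 ✓; ∠CPU = 127.9° ✓; |PU| = 14.20 ✓; ∠(PU, UG) = 90.00° ✓; |UG| = 15.00 ✓; ∠(UG, GD) = 90.00° ✓; |GD| = 28.30 ✓; ∠(GD, DH) = 90.00° ✓; |DH| = 17.80 ✓; ∠DHN = 38.60° ✓; |HN| = 10.50 ✗.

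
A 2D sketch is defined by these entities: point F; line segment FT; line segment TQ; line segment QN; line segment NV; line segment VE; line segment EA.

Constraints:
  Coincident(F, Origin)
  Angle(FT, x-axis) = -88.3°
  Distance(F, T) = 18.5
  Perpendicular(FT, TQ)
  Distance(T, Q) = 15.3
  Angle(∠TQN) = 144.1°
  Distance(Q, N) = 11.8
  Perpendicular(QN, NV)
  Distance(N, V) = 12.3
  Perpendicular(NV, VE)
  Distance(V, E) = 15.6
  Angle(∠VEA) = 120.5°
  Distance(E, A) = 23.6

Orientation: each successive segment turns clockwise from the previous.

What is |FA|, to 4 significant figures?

35.01

F is at the origin; FT runs at -88.3° with length 18.5, so T = (0.5488, -18.49). The perpendicularity gives TQ at right angles to FT, so TQ runs at -178.3°; with |TQ| = 15.3, Q = (-14.74, -18.95). ∠TQN = 144.1° gives QN at 145.8° from the x-axis; with |QN| = 11.8, N = (-24.50, -12.31). QN ⟂ NV, so NV runs at 55.80°; with |NV| = 12.3, V = (-17.59, -2.140). NV ⟂ VE, so VE runs at -34.20°; with |VE| = 15.6, E = (-4.688, -10.91). ∠VEA = 120.5° gives EA at -93.70° from the x-axis; with |EA| = 23.6, A = (-6.211, -34.46). Then |FA| = |A − F| = 35.01.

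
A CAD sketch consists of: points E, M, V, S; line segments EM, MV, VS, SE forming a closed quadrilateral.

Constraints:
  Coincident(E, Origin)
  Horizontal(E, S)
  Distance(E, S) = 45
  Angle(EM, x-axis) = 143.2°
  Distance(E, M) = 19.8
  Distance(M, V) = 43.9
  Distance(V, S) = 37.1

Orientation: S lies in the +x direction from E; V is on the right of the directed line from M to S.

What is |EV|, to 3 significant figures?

24.7

E is at the origin; ES is horizontal with |ES| = 45.0 and S in +x, so S = (45.0, 0). EM runs at 143.2° with |EM| = 19.8, so M = (-15.9, 11.9). V is determined by |MV| = 43.9 and |VS| = 37.1 together: it lies at the intersection of circle(M, 43.9) and circle(S, 37.1). With |MS| = 62.0, the foot of the radical line on MS is 35.4 from M and the perpendicular offset is √(43.9² − 35.4²) = 25.9. Taking the right-of-MS solution: V = (14.0, -20.3).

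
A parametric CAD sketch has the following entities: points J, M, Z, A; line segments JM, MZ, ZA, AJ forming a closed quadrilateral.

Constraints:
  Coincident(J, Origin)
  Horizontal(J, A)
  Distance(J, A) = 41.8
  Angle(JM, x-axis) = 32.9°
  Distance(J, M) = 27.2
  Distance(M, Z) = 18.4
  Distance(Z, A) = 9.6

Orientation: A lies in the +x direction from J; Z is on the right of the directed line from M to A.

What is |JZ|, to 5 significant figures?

32.272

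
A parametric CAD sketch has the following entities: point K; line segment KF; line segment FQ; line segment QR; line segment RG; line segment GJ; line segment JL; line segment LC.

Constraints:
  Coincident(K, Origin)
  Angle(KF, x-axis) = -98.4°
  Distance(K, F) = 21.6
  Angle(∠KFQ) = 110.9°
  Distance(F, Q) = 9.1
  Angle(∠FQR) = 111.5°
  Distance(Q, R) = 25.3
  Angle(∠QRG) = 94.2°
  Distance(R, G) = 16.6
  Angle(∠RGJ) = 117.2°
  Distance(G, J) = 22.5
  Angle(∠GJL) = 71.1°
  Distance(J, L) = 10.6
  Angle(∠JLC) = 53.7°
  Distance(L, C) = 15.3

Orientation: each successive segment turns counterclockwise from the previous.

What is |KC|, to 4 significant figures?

6.489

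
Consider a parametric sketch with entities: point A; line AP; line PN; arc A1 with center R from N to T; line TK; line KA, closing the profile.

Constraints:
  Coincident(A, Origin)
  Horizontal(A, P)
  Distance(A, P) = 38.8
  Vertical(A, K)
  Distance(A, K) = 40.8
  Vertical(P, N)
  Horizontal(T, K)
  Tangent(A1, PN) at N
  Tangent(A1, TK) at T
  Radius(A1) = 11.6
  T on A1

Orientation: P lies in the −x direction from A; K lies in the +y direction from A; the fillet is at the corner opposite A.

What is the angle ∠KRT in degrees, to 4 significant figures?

66.90°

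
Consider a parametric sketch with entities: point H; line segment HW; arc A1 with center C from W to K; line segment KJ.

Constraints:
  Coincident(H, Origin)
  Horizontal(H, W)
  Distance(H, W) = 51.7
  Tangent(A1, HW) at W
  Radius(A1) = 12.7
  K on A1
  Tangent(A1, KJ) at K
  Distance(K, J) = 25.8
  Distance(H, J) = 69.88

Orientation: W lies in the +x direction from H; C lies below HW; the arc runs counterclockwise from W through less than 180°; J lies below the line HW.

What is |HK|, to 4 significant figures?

46.06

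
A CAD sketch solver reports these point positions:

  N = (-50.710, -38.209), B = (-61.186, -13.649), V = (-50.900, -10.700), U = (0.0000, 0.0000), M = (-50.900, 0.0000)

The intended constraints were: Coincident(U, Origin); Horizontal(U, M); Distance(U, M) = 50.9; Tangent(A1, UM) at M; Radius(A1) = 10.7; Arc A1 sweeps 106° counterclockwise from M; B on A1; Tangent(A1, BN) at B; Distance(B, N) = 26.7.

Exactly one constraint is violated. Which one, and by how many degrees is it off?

Tangent(A1, BN) at B — off by 7.10°.

U = (0.00, 0.00) ✓; U.y = 0.00, M.y = 0.00 ✓; |UM| = 50.90 ✓; ∠(VM, MU) = 90.00° ✓; |VM| = 10.70 ✓; bearing(V→B) − bearing(V→M) = 106.0° ✓; |VB| = 10.70 ✓; ∠(VB, BN) = 82.90° ✗; |BN| = 26.70 ✓.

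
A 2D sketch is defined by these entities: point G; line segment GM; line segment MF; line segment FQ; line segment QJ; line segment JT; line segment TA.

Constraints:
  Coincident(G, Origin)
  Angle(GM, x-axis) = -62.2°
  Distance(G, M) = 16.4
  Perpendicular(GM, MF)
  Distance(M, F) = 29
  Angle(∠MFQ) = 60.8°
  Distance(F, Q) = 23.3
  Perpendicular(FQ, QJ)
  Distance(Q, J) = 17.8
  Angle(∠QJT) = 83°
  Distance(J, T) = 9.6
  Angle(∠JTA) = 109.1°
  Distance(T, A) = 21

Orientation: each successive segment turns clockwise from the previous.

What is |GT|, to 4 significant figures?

14.71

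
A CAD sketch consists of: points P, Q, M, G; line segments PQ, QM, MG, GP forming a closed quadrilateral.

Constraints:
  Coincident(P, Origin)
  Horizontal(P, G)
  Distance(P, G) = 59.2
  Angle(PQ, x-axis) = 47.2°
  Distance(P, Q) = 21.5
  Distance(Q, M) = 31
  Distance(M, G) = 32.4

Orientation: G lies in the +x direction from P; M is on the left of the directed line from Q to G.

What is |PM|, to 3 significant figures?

51.4

Checks: |QM| = 31.00 ✓; |MG| = 32.40 ✓.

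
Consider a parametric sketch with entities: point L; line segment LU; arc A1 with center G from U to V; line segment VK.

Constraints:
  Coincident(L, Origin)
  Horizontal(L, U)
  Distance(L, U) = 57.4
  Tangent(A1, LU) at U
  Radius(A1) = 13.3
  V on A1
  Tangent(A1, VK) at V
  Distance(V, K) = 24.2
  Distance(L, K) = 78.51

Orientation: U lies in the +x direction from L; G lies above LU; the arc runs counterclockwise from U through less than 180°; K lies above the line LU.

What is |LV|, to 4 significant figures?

72.13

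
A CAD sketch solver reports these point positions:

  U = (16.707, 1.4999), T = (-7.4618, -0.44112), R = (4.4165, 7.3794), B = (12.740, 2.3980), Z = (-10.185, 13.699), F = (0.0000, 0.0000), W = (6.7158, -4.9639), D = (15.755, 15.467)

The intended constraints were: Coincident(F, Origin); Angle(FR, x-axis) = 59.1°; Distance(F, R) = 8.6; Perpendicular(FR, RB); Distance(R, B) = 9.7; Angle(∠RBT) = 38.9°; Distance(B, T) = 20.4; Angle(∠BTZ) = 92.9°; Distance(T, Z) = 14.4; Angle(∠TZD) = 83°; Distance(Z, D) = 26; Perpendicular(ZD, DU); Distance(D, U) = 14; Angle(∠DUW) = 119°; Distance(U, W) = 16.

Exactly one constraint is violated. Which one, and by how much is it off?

Distance(U, W) = 16 — off by 4.10.

F = (0.00, 0.00) ✓; FR at 59.10° ✓; |FR| = 8.600 ✓; ∠(FR, RB) = 90.00° ✓; |RB| = 9.700 ✓; ∠RBT = 38.90° ✓; |BT| = 20.40 ✓; ∠BTZ = 92.90° ✓; |TZ| = 14.40 ✓; ∠TZD = 83.00° ✓; |ZD| = 26.00 ✓; ∠(ZD, DU) = 90.00° ✓; |DU| = 14.00 ✓; ∠DUW = 119.0° ✓; |UW| = 11.90 ✗.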